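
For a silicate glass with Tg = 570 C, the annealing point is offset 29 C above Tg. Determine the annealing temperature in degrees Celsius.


The annealing temperature is Tg plus the offset:
  T_anneal = 570 + 29 = 599 C

599 C


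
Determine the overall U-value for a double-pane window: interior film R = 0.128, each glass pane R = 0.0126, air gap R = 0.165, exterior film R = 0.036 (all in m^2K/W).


Total thermal resistance (series):
  R_total = R_in + R_glass + R_air + R_glass + R_out
  R_total = 0.128 + 0.0126 + 0.165 + 0.0126 + 0.036 = 0.3542 m^2K/W
U-value = 1 / R_total = 1 / 0.3542 = 2.823 W/m^2K

2.823 W/m^2K


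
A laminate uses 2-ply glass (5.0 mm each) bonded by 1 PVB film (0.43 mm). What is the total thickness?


Total thickness = glass contribution + PVB contribution
  Glass: 2 * 5.0 = 10.0 mm
  PVB: 1 * 0.43 = 0.43 mm
  Total = 10.0 + 0.43 = 10.43 mm

10.43 mm


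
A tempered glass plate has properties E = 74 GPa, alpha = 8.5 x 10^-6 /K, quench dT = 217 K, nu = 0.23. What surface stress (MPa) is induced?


Tempering stress: sigma = E * alpha * dT / (1 - nu)
  E (MPa) = 74 * 1000 = 74000
  Numerator = 74000 * (8.5 x 10^-6) * 217 = 136.493
  Denominator = 1 - 0.23 = 0.77
  sigma = 136.493 / 0.77 = 177.3 MPa

177.3 MPa


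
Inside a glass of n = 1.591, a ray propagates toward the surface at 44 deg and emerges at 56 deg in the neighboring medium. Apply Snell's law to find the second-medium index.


Apply Snell's law: n1 * sin(theta1) = n2 * sin(theta2)
  n2 = n1 * sin(theta1) / sin(theta2)
  sin(44) = 0.694658
  sin(56) = 0.829038
  n2 = 1.591 * 0.694658 / 0.829038 = 1.3331

1.3331


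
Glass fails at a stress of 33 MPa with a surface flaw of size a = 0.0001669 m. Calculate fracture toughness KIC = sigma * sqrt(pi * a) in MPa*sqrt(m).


Fracture toughness: KIC = sigma * sqrt(pi * a)
  pi * a = pi * 0.0001669 = 0.000524332
  sqrt(pi * a) = 0.022898
  KIC = 33 * 0.022898 = 0.756 MPa*sqrt(m)

0.756 MPa*sqrt(m)


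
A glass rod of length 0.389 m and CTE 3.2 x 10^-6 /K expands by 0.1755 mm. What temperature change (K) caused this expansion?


Rearrange dL = alpha * L0 * dT for dT:
  dT = dL / (alpha * L0)
  dL (m) = 0.1755 / 1000 = 0.0001755
  dT = 0.0001755 / ((3.2 x 10^-6) * 0.389) = 141.0 K

141.0 K


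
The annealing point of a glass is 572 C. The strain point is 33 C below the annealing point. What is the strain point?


Strain point = annealing point - difference:
  T_strain = 572 - 33 = 539 C

539 C


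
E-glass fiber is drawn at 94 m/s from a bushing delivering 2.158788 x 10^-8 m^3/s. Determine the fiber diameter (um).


Cross-sectional area from continuity:
  A = Q / v = 2.158788 x 10^-8 / 94 = 2.296583 x 10^-10 m^2
Diameter from circular cross-section:
  d = sqrt(4A / pi) * 10^6 (m -> um)
  d = sqrt(4 * 2.296583 x 10^-10 / pi) * 10^6 = 17.1 um

17.1 um


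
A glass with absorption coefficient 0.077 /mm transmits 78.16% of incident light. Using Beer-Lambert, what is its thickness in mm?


Rearrange T = exp(-alpha * thickness):
  thickness = -ln(T) / alpha
  T = 78.16/100 = 0.7816
  ln(T) = -0.24641
  -ln(T) = 0.24641
  thickness = 0.24641 / 0.077 = 3.2 mm

3.2 mm


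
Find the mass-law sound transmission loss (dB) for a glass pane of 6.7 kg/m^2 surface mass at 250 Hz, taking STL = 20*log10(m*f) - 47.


Mass law: STL = 20 * log10(m * f) - 47
  m * f = 6.7 * 250 = 1675
  log10(1675) = 3.22401
  STL = 20 * 3.22401 - 47 = 64.4802 - 47 = 17.5 dB

17.5 dB


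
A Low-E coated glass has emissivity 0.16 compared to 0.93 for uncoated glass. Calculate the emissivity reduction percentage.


Percentage reduction = (1 - coated/uncoated) * 100
  Ratio = 0.16 / 0.93 = 0.172
  Reduction = (1 - 0.172) * 100 = 82.8%

82.8%


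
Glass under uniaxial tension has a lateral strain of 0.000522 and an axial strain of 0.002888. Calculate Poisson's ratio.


Poisson's ratio: nu = lateral strain / axial strain
  nu = 0.000522 / 0.002888 = 0.1807

0.1807


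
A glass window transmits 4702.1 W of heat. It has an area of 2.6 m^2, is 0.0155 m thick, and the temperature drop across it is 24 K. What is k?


Fourier's law rearranged: k = Q * t / (A * dT)
  Numerator = 4702.1 * 0.0155 = 72.88255
  Denominator = 2.6 * 24 = 62.4
  k = 72.88255 / 62.4 = 1.168 W/mK

1.168 W/mK


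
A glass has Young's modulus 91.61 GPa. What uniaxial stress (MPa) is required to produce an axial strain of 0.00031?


Rearrange E = sigma / epsilon:
  sigma = E * epsilon
  E (MPa) = 91.61 * 1000 = 91610
  sigma = 91610 * 0.00031 = 28.4 MPa

28.4 MPa


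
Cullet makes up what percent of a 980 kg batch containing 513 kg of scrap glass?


Cullet ratio = (cullet mass / total batch mass) * 100
  Ratio = 513 / 980 * 100 = 52.35%

52.35%


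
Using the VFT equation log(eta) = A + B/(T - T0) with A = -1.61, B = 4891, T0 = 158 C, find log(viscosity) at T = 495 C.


VFT equation: log(eta) = A + B / (T - T0)
  T - T0 = 495 - 158 = 337
  B / (T - T0) = 4891 / 337 = 14.513
  log(eta) = -1.61 + 14.513 = 12.903

12.903


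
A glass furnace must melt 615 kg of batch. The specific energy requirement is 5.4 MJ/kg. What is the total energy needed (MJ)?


Total energy = mass * specific energy
  E = 615 * 5.4 = 3321 MJ

3321 MJ


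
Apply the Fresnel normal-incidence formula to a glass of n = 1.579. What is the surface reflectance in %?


Fresnel reflectance at normal incidence:
  R = ((n - 1)/(n + 1))^2
  (n - 1)/(n + 1) = (1.579 - 1)/(1.579 + 1) = 0.224506
  R = 0.224506^2 = 0.0504029
  R(%) = 0.0504029 * 100 = 5.04%

5.04%


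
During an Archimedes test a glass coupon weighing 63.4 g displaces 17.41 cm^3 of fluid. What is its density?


Use the definition of density:
  rho = mass / volume
  rho = 63.4 / 17.41 = 3.642 g/cm^3

3.642 g/cm^3


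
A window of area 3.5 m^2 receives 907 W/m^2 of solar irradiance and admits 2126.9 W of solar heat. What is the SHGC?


Rearrange Q = Area * SHGC * Irradiance:
  SHGC = Q / (Area * Irradiance)
  SHGC = 2126.9 / (3.5 * 907) = 0.67

0.67


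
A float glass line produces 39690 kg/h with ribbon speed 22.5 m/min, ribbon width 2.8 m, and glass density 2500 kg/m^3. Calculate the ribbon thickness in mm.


Ribbon cross-section from mass balance:
  Volume rate = throughput / density = 39690 / 2500 = 15.876 m^3/h
  thickness = volume rate / (speed * 60 * width), i.e.
  thickness = throughput / (60 * speed * width * density) * 1000
  thickness = 39690 / (60 * 22.5 * 2.8 * 2500) * 1000 = 4.2 mm

4.2 mm


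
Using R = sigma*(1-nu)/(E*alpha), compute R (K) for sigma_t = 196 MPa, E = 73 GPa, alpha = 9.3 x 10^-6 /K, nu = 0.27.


Thermal shock resistance: R = sigma * (1 - nu) / (E * alpha)
  Numerator = 196 * (1 - 0.27) = 143.08
  Denominator = 73 * 1000 * (9.3 x 10^-6) = 0.6789
  R = 143.08 / 0.6789 = 210.8 K

210.8 K


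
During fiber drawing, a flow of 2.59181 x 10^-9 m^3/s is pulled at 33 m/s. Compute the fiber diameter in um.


Cross-sectional area from continuity:
  A = Q / v = 2.59181 x 10^-9 / 33 = 7.85397 x 10^-11 m^2
Diameter from circular cross-section:
  d = sqrt(4A / pi) * 10^6 (m -> um)
  d = sqrt(4 * 7.85397 x 10^-11 / pi) * 10^6 = 10.0 um

10.0 um


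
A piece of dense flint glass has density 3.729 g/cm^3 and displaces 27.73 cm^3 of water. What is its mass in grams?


Rearrange rho = m / V:
  m = rho * V
  m = 3.729 * 27.73 = 103.405 g

103.405 g


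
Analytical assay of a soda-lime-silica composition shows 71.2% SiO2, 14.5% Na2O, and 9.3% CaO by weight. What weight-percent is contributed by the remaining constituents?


Sum the three major oxides:
  SiO2 + Na2O + CaO = 71.2 + 14.5 + 9.3 = 95.0%
Subtract from 100%:
  Others = 100 - 95.0 = 5.0%

5.0%


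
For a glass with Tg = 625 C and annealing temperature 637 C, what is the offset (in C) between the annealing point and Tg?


Offset = T_anneal - Tg:
  offset = 637 - 625 = 12 C

12 C


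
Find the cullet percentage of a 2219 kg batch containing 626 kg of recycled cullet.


Cullet ratio = (cullet mass / total batch mass) * 100
  Ratio = 626 / 2219 * 100 = 28.21%

28.21%


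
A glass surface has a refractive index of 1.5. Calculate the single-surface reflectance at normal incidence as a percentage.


Fresnel reflectance at normal incidence:
  R = ((n - 1)/(n + 1))^2
  (n - 1)/(n + 1) = (1.5 - 1)/(1.5 + 1) = 0.2
  R = 0.2^2 = 0.04
  R(%) = 0.04 * 100 = 4.0%

4.0%


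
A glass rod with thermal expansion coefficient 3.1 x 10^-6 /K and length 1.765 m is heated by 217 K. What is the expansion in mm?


Thermal expansion formula: dL = alpha * L0 * dT
  dL = (3.1 x 10^-6) * 1.765 * 217 = 0.00118732 m
Convert to mm: 0.00118732 * 1000 = 1.1873 mm

1.1873 mm


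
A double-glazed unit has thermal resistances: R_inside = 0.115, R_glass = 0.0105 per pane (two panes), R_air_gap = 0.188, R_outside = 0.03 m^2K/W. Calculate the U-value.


Total thermal resistance (series):
  R_total = R_in + R_glass + R_air + R_glass + R_out
  R_total = 0.115 + 0.0105 + 0.188 + 0.0105 + 0.03 = 0.354 m^2K/W
U-value = 1 / R_total = 1 / 0.354 = 2.825 W/m^2K

2.825 W/m^2K


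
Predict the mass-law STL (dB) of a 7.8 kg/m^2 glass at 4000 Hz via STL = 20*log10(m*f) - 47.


Mass law: STL = 20 * log10(m * f) - 47
  m * f = 7.8 * 4000 = 31200
  log10(31200) = 4.49415
  STL = 20 * 4.49415 - 47 = 89.883 - 47 = 42.9 dB

42.9 dB


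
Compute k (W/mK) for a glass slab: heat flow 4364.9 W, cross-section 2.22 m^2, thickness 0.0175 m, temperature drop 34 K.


Fourier's law rearranged: k = Q * t / (A * dT)
  Numerator = 4364.9 * 0.0175 = 76.38575
  Denominator = 2.22 * 34 = 75.48
  k = 76.38575 / 75.48 = 1.012 W/mK

1.012 W/mK


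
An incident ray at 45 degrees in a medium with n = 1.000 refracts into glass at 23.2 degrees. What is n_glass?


Apply Snell's law: n1 * sin(theta1) = n2 * sin(theta2)
  n2 = n1 * sin(theta1) / sin(theta2)
  sin(45) = 0.707107
  sin(23.2) = 0.393942
  n2 = 1.000 * 0.707107 / 0.393942 = 1.795

1.795


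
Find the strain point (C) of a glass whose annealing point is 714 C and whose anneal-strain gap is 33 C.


Strain point = annealing point - difference:
  T_strain = 714 - 33 = 681 C

681 C


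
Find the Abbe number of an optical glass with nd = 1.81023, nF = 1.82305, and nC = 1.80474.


Abbe number formula: Vd = (nd - 1) / (nF - nC)
  nd - 1 = 1.81023 - 1 = 0.81023
  nF - nC = 1.82305 - 1.80474 = 0.01831
  Vd = 0.81023 / 0.01831 = 44.25

44.25


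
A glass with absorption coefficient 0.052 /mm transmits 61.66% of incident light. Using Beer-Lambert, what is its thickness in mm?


Rearrange T = exp(-alpha * thickness):
  thickness = -ln(T) / alpha
  T = 61.66/100 = 0.6166
  ln(T) = -0.48353
  -ln(T) = 0.48353
  thickness = 0.48353 / 0.052 = 9.3 mm

9.3 mm


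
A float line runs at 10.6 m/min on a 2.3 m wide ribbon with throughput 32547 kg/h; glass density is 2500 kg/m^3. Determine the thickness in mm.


Ribbon cross-section from mass balance:
  Volume rate = throughput / density = 32547 / 2500 = 13.0188 m^3/h
  thickness = volume rate / (speed * 60 * width), i.e.
  thickness = throughput / (60 * speed * width * density) * 1000
  thickness = 32547 / (60 * 10.6 * 2.3 * 2500) * 1000 = 8.9 mm

8.9 mm


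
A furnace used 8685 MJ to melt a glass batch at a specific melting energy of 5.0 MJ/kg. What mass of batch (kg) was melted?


Rearrange E = m * s for m:
  m = E / s
  m = 8685 / 5.0 = 1737.0 kg

1737.0 kg


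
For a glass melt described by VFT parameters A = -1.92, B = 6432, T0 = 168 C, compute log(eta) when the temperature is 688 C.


VFT equation: log(eta) = A + B / (T - T0)
  T - T0 = 688 - 168 = 520
  B / (T - T0) = 6432 / 520 = 12.369
  log(eta) = -1.92 + 12.369 = 10.449

10.449


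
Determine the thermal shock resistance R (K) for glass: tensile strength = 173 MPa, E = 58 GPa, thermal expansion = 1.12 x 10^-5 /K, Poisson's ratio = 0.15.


Thermal shock resistance: R = sigma * (1 - nu) / (E * alpha)
  Numerator = 173 * (1 - 0.15) = 147.05
  Denominator = 58 * 1000 * (1.12 x 10^-5) = 0.6496
  R = 147.05 / 0.6496 = 226.4 K

226.4 K


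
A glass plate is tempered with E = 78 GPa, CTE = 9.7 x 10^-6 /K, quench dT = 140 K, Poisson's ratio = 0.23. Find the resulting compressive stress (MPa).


Tempering stress: sigma = E * alpha * dT / (1 - nu)
  E (MPa) = 78 * 1000 = 78000
  Numerator = 78000 * (9.7 x 10^-6) * 140 = 105.924
  Denominator = 1 - 0.23 = 0.77
  sigma = 105.924 / 0.77 = 137.6 MPa

137.6 MPa


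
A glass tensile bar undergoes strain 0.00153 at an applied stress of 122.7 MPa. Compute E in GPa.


Young's modulus: E = stress / strain
  E = 122.7 MPa / 0.00153 = 80196.08 MPa
Convert to GPa: 80196.08 / 1000 = 80.2 GPa

80.2 GPa


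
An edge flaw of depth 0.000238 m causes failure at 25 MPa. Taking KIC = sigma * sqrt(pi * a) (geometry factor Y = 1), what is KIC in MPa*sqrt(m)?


Fracture toughness: KIC = sigma * sqrt(pi * a)
  pi * a = pi * 0.000238 = 0.000747699
  sqrt(pi * a) = 0.027344
  KIC = 25 * 0.027344 = 0.684 MPa*sqrt(m)

0.684 MPa*sqrt(m)


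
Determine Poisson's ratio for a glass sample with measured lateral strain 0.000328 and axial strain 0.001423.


Poisson's ratio: nu = lateral strain / axial strain
  nu = 0.000328 / 0.001423 = 0.2305

0.2305


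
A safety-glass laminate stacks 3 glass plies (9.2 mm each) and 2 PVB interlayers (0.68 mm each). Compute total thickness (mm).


Total thickness = glass contribution + PVB contribution
  Glass: 3 * 9.2 = 27.6 mm
  PVB: 2 * 0.68 = 1.36 mm
  Total = 27.6 + 1.36 = 28.96 mm

28.96 mm


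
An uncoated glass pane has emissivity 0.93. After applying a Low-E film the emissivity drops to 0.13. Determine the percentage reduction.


Percentage reduction = (1 - coated/uncoated) * 100
  Ratio = 0.13 / 0.93 = 0.1398
  Reduction = (1 - 0.1398) * 100 = 86.0%

86.0%


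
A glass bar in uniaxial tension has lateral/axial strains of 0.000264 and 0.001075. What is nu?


Poisson's ratio: nu = lateral strain / axial strain
  nu = 0.000264 / 0.001075 = 0.2456

0.2456


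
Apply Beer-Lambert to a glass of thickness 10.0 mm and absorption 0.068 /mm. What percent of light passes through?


Beer-Lambert law: T = exp(-alpha * thickness)
  exponent = -0.068 * 10.0 = -0.68
  T = exp(-0.68) = 0.5066
  Percentage = 0.5066 * 100 = 50.66%

50.66%


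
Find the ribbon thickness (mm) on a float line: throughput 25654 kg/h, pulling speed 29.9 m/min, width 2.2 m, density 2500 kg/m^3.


Ribbon cross-section from mass balance:
  Volume rate = throughput / density = 25654 / 2500 = 10.2616 m^3/h
  thickness = volume rate / (speed * 60 * width), i.e.
  thickness = throughput / (60 * speed * width * density) * 1000
  thickness = 25654 / (60 * 29.9 * 2.2 * 2500) * 1000 = 2.6 mm

2.6 mm


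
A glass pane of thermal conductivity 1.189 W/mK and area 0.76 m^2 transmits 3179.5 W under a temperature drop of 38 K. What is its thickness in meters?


Fourier's law: t = k * A * dT / Q
  t = 1.189 * 0.76 * 38 / 3179.5
  t = 34.33832 / 3179.5 = 0.0108 m

0.0108 m


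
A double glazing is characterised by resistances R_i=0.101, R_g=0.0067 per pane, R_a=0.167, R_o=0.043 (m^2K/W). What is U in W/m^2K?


Total thermal resistance (series):
  R_total = R_in + R_glass + R_air + R_glass + R_out
  R_total = 0.101 + 0.0067 + 0.167 + 0.0067 + 0.043 = 0.3244 m^2K/W
U-value = 1 / R_total = 1 / 0.3244 = 3.083 W/m^2K

3.083 W/m^2K


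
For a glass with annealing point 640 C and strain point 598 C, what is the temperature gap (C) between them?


Gap = T_anneal - T_strain:
  gap = 640 - 598 = 42 C

42 C


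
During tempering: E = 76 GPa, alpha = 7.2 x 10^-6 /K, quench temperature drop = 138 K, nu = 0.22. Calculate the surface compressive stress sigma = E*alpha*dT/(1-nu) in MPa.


Tempering stress: sigma = E * alpha * dT / (1 - nu)
  E (MPa) = 76 * 1000 = 76000
  Numerator = 76000 * (7.2 x 10^-6) * 138 = 75.5136
  Denominator = 1 - 0.22 = 0.78
  sigma = 75.5136 / 0.78 = 96.8 MPa

96.8 MPa


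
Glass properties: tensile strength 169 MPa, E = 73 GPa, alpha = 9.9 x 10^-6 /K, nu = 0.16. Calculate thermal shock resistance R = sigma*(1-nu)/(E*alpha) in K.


Thermal shock resistance: R = sigma * (1 - nu) / (E * alpha)
  Numerator = 169 * (1 - 0.16) = 141.96
  Denominator = 73 * 1000 * (9.9 x 10^-6) = 0.7227
  R = 141.96 / 0.7227 = 196.4 K

196.4 K


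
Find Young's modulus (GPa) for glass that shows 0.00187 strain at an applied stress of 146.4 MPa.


Young's modulus: E = stress / strain
  E = 146.4 MPa / 0.00187 = 78288.77 MPa
Convert to GPa: 78288.77 / 1000 = 78.29 GPa

78.29 GPa


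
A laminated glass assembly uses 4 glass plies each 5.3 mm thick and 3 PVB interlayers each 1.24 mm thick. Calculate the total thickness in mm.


Total thickness = glass contribution + PVB contribution
  Glass: 4 * 5.3 = 21.2 mm
  PVB: 3 * 1.24 = 3.72 mm
  Total = 21.2 + 3.72 = 24.92 mm

24.92 mm


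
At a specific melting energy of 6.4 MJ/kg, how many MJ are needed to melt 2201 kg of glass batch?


Total energy = mass * specific energy
  E = 2201 * 6.4 = 14086.4 MJ

14086.4 MJ


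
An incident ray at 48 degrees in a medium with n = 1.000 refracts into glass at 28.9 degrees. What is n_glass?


Apply Snell's law: n1 * sin(theta1) = n2 * sin(theta2)
  n2 = n1 * sin(theta1) / sin(theta2)
  sin(48) = 0.743145
  sin(28.9) = 0.483282
  n2 = 1.000 * 0.743145 / 0.483282 = 1.5377

1.5377


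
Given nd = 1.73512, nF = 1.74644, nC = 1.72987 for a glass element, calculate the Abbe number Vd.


Abbe number formula: Vd = (nd - 1) / (nF - nC)
  nd - 1 = 1.73512 - 1 = 0.73512
  nF - nC = 1.74644 - 1.72987 = 0.01657
  Vd = 0.73512 / 0.01657 = 44.36

44.36


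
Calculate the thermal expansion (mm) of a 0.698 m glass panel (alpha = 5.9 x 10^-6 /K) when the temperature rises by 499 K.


Thermal expansion formula: dL = alpha * L0 * dT
  dL = (5.9 x 10^-6) * 0.698 * 499 = 0.00205498 m
Convert to mm: 0.00205498 * 1000 = 2.055 mm

2.055 mm


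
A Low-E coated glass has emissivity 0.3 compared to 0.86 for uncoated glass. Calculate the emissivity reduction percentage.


Percentage reduction = (1 - coated/uncoated) * 100
  Ratio = 0.3 / 0.86 = 0.3488
  Reduction = (1 - 0.3488) * 100 = 65.1%

65.1%


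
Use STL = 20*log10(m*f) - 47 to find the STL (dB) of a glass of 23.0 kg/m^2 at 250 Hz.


Mass law: STL = 20 * log10(m * f) - 47
  m * f = 23.0 * 250 = 5750
  log10(5750) = 3.75967
  STL = 20 * 3.75967 - 47 = 75.1934 - 47 = 28.2 dB

28.2 dB


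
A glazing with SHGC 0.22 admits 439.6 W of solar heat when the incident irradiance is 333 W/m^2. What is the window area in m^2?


Rearrange Q = Area * SHGC * Irradiance:
  Area = Q / (SHGC * Irradiance)
  Area = 439.6 / (0.22 * 333) = 6.0 m^2

6.0 m^2


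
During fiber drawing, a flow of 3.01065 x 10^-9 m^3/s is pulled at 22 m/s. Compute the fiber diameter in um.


Cross-sectional area from continuity:
  A = Q / v = 3.01065 x 10^-9 / 22 = 1.368477 x 10^-10 m^2
Diameter from circular cross-section:
  d = sqrt(4A / pi) * 10^6 (m -> um)
  d = sqrt(4 * 1.368477 x 10^-10 / pi) * 10^6 = 13.2 um

13.2 um


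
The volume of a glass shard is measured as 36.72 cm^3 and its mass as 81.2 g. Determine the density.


Use the definition of density:
  rho = mass / volume
  rho = 81.2 / 36.72 = 2.211 g/cm^3

2.211 g/cm^3


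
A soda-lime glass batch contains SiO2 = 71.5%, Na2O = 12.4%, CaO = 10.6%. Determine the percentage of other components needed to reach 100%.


Sum the three major oxides:
  SiO2 + Na2O + CaO = 71.5 + 12.4 + 10.6 = 94.5%
Subtract from 100%:
  Others = 100 - 94.5 = 5.5%

5.5%


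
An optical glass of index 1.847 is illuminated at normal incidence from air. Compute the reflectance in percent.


Fresnel reflectance at normal incidence:
  R = ((n - 1)/(n + 1))^2
  (n - 1)/(n + 1) = (1.847 - 1)/(1.847 + 1) = 0.297506
  R = 0.297506^2 = 0.0885098
  R(%) = 0.0885098 * 100 = 8.851%

8.851%


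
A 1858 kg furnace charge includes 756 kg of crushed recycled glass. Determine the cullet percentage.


Cullet ratio = (cullet mass / total batch mass) * 100
  Ratio = 756 / 1858 * 100 = 40.69%

40.69%


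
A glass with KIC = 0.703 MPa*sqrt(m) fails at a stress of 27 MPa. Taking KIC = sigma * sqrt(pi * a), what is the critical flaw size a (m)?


Rearrange KIC = sigma * sqrt(pi * a):
  sqrt(pi * a) = KIC / sigma
  sqrt(pi * a) = 0.703 / 27 = 0.026037
  a = (KIC / sigma)^2 / pi
  a = 0.026037^2 / pi = 0.0002158 m

0.0002158 m


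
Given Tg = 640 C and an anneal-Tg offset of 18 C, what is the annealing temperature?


The annealing temperature is Tg plus the offset:
  T_anneal = 640 + 18 = 658 C

658 C


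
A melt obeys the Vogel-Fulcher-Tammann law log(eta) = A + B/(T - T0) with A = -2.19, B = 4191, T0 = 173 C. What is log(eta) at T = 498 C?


VFT equation: log(eta) = A + B / (T - T0)
  T - T0 = 498 - 173 = 325
  B / (T - T0) = 4191 / 325 = 12.895
  log(eta) = -2.19 + 12.895 = 10.705

10.705


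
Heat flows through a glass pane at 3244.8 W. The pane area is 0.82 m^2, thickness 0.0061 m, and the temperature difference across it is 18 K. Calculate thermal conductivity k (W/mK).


Fourier's law rearranged: k = Q * t / (A * dT)
  Numerator = 3244.8 * 0.0061 = 19.79328
  Denominator = 0.82 * 18 = 14.76
  k = 19.79328 / 14.76 = 1.341 W/mK

1.341 W/mK


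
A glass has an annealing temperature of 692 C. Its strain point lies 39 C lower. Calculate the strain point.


Strain point = annealing point - difference:
  T_strain = 692 - 39 = 653 C

653 C


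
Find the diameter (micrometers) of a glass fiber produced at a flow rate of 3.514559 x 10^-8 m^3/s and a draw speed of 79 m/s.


Cross-sectional area from continuity:
  A = Q / v = 3.514559 x 10^-8 / 79 = 4.448809 x 10^-10 m^2
Diameter from circular cross-section:
  d = sqrt(4A / pi) * 10^6 (m -> um)
  d = sqrt(4 * 4.448809 x 10^-10 / pi) * 10^6 = 23.8 um

23.8 um


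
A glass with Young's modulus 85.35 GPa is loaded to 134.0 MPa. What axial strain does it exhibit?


Rearrange E = sigma / epsilon:
  epsilon = sigma / E
  E (MPa) = 85.35 * 1000 = 85350
  epsilon = 134.0 / 85350 = 0.00157

0.00157


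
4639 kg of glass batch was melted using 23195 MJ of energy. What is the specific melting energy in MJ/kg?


Rearrange E = m * s for s:
  s = E / m
  s = 23195 / 4639 = 5.0 MJ/kg

5.0 MJ/kg


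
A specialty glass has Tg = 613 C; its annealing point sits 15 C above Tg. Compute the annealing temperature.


The annealing temperature is Tg plus the offset:
  T_anneal = 613 + 15 = 628 C

628 C


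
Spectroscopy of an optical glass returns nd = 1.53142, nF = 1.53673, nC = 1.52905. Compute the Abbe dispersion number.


Abbe number formula: Vd = (nd - 1) / (nF - nC)
  nd - 1 = 1.53142 - 1 = 0.53142
  nF - nC = 1.53673 - 1.52905 = 0.00768
  Vd = 0.53142 / 0.00768 = 69.2

69.2


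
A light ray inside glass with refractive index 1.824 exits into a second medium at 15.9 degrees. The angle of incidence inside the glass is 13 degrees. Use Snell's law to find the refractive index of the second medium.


Apply Snell's law: n1 * sin(theta1) = n2 * sin(theta2)
  n2 = n1 * sin(theta1) / sin(theta2)
  sin(13) = 0.224951
  sin(15.9) = 0.273959
  n2 = 1.824 * 0.224951 / 0.273959 = 1.4977

1.4977


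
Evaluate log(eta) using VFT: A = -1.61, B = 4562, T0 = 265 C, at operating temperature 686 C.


VFT equation: log(eta) = A + B / (T - T0)
  T - T0 = 686 - 265 = 421
  B / (T - T0) = 4562 / 421 = 10.836
  log(eta) = -1.61 + 10.836 = 9.226

9.226


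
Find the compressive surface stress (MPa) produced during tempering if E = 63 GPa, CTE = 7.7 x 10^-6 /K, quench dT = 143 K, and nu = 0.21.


Tempering stress: sigma = E * alpha * dT / (1 - nu)
  E (MPa) = 63 * 1000 = 63000
  Numerator = 63000 * (7.7 x 10^-6) * 143 = 69.3693
  Denominator = 1 - 0.21 = 0.79
  sigma = 69.3693 / 0.79 = 87.8 MPa

87.8 MPa


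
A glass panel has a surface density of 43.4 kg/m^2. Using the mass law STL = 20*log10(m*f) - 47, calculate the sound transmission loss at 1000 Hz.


Mass law: STL = 20 * log10(m * f) - 47
  m * f = 43.4 * 1000 = 43400
  log10(43400) = 4.63749
  STL = 20 * 4.63749 - 47 = 92.7498 - 47 = 45.7 dB

45.7 dB


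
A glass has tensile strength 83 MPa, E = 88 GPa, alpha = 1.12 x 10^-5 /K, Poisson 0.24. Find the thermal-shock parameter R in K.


Thermal shock resistance: R = sigma * (1 - nu) / (E * alpha)
  Numerator = 83 * (1 - 0.24) = 63.08
  Denominator = 88 * 1000 * (1.12 x 10^-5) = 0.9856
  R = 63.08 / 0.9856 = 64.0 K

64.0 K


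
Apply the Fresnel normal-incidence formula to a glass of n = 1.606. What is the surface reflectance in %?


Fresnel reflectance at normal incidence:
  R = ((n - 1)/(n + 1))^2
  (n - 1)/(n + 1) = (1.606 - 1)/(1.606 + 1) = 0.23254
  R = 0.23254^2 = 0.0540749
  R(%) = 0.0540749 * 100 = 5.407%

5.407%


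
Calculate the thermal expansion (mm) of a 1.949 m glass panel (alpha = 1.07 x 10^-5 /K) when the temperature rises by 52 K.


Thermal expansion formula: dL = alpha * L0 * dT
  dL = (1.07 x 10^-5) * 1.949 * 52 = 0.00108442 m
Convert to mm: 0.00108442 * 1000 = 1.0844 mm

1.0844 mm


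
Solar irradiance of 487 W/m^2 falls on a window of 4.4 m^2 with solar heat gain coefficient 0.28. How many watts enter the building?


Solar heat gain: Q = Area * SHGC * Irradiance
  Q = 4.4 * 0.28 * 487 = 600 W

600 W


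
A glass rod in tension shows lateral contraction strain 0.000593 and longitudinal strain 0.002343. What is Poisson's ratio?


Poisson's ratio: nu = lateral strain / axial strain
  nu = 0.000593 / 0.002343 = 0.2531

0.2531


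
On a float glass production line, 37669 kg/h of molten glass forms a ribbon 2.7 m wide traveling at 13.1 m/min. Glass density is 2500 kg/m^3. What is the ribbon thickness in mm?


Ribbon cross-section from mass balance:
  Volume rate = throughput / density = 37669 / 2500 = 15.0676 m^3/h
  thickness = volume rate / (speed * 60 * width), i.e.
  thickness = throughput / (60 * speed * width * density) * 1000
  thickness = 37669 / (60 * 13.1 * 2.7 * 2500) * 1000 = 7.1 mm

7.1 mm


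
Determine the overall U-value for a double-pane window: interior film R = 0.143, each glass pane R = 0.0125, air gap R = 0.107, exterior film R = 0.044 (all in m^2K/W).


Total thermal resistance (series):
  R_total = R_in + R_glass + R_air + R_glass + R_out
  R_total = 0.143 + 0.0125 + 0.107 + 0.0125 + 0.044 = 0.319 m^2K/W
U-value = 1 / R_total = 1 / 0.319 = 3.135 W/m^2K

3.135 W/m^2K


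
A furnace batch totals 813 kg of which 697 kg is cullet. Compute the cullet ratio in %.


Cullet ratio = (cullet mass / total batch mass) * 100
  Ratio = 697 / 813 * 100 = 85.73%

85.73%


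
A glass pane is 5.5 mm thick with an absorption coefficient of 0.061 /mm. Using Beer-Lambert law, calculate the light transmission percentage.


Beer-Lambert law: T = exp(-alpha * thickness)
  exponent = -0.061 * 5.5 = -0.3355
  T = exp(-0.3355) = 0.715
  Percentage = 0.715 * 100 = 71.5%

71.5%


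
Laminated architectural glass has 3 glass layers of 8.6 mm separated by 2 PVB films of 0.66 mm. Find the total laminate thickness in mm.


Total thickness = glass contribution + PVB contribution
  Glass: 3 * 8.6 = 25.8 mm
  PVB: 2 * 0.66 = 1.32 mm
  Total = 25.8 + 1.32 = 27.12 mm

27.12 mm


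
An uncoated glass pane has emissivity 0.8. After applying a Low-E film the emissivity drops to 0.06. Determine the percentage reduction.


Percentage reduction = (1 - coated/uncoated) * 100
  Ratio = 0.06 / 0.8 = 0.075
  Reduction = (1 - 0.075) * 100 = 92.5%

92.5%


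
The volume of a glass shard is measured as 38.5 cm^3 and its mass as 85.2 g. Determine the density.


Use the definition of density:
  rho = mass / volume
  rho = 85.2 / 38.5 = 2.213 g/cm^3

2.213 g/cm^3


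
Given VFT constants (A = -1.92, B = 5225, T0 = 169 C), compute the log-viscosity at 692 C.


VFT equation: log(eta) = A + B / (T - T0)
  T - T0 = 692 - 169 = 523
  B / (T - T0) = 5225 / 523 = 9.99
  log(eta) = -1.92 + 9.99 = 8.07

8.07


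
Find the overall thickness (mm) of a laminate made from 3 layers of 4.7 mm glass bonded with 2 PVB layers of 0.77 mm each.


Total thickness = glass contribution + PVB contribution
  Glass: 3 * 4.7 = 14.1 mm
  PVB: 2 * 0.77 = 1.54 mm
  Total = 14.1 + 1.54 = 15.64 mm

15.64 mm


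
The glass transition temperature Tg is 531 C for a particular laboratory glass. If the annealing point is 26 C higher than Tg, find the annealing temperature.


The annealing temperature is Tg plus the offset:
  T_anneal = 531 + 26 = 557 C

557 C


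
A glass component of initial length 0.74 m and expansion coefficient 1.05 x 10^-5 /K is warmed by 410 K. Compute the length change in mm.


Thermal expansion formula: dL = alpha * L0 * dT
  dL = (1.05 x 10^-5) * 0.74 * 410 = 0.0031857 m
Convert to mm: 0.0031857 * 1000 = 3.1857 mm

3.1857 mm


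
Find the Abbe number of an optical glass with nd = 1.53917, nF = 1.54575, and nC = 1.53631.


Abbe number formula: Vd = (nd - 1) / (nF - nC)
  nd - 1 = 1.53917 - 1 = 0.53917
  nF - nC = 1.54575 - 1.53631 = 0.00944
  Vd = 0.53917 / 0.00944 = 57.12

57.12


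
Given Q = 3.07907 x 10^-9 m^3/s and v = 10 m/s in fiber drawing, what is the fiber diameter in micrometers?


Cross-sectional area from continuity:
  A = Q / v = 3.07907 x 10^-9 / 10 = 3.07907 x 10^-10 m^2
Diameter from circular cross-section:
  d = sqrt(4A / pi) * 10^6 (m -> um)
  d = sqrt(4 * 3.07907 x 10^-10 / pi) * 10^6 = 19.8 um

19.8 um


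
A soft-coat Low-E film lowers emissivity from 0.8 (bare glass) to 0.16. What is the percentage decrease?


Percentage reduction = (1 - coated/uncoated) * 100
  Ratio = 0.16 / 0.8 = 0.2
  Reduction = (1 - 0.2) * 100 = 80.0%

80.0%


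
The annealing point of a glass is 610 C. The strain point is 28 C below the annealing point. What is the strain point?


Strain point = annealing point - difference:
  T_strain = 610 - 28 = 582 C

582 C


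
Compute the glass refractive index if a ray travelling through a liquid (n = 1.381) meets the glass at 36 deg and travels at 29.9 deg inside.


Apply Snell's law: n1 * sin(theta1) = n2 * sin(theta2)
  n2 = n1 * sin(theta1) / sin(theta2)
  sin(36) = 0.587785
  sin(29.9) = 0.498488
  n2 = 1.381 * 0.587785 / 0.498488 = 1.6284

1.6284


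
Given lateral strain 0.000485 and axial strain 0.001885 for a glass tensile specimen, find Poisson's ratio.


Poisson's ratio: nu = lateral strain / axial strain
  nu = 0.000485 / 0.001885 = 0.2573

0.2573


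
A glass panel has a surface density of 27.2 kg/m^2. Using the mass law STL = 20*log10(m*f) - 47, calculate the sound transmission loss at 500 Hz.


Mass law: STL = 20 * log10(m * f) - 47
  m * f = 27.2 * 500 = 13600
  log10(13600) = 4.13354
  STL = 20 * 4.13354 - 47 = 82.6708 - 47 = 35.7 dB

35.7 dB


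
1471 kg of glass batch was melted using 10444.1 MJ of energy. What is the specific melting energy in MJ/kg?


Rearrange E = m * s for s:
  s = E / m
  s = 10444.1 / 1471 = 7.1 MJ/kg

7.1 MJ/kg


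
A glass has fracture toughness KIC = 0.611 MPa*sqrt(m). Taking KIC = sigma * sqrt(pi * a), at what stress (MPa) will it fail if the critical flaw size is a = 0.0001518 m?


Rearrange KIC = sigma * sqrt(pi * a):
  sigma = KIC / sqrt(pi * a)
  sqrt(pi * 0.0001518) = 0.021838
  sigma = 0.611 / 0.021838 = 27.98 MPa

27.98 MPa


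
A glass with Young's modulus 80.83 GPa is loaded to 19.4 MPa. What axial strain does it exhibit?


Rearrange E = sigma / epsilon:
  epsilon = sigma / E
  E (MPa) = 80.83 * 1000 = 80830
  epsilon = 19.4 / 80830 = 0.00024

0.00024


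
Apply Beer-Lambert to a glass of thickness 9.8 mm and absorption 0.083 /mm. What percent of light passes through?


Beer-Lambert law: T = exp(-alpha * thickness)
  exponent = -0.083 * 9.8 = -0.8134
  T = exp(-0.8134) = 0.4433
  Percentage = 0.4433 * 100 = 44.33%

44.33%


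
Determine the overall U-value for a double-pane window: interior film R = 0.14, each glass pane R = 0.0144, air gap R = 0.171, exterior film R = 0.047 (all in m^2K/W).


Total thermal resistance (series):
  R_total = R_in + R_glass + R_air + R_glass + R_out
  R_total = 0.14 + 0.0144 + 0.171 + 0.0144 + 0.047 = 0.3868 m^2K/W
U-value = 1 / R_total = 1 / 0.3868 = 2.585 W/m^2K

2.585 W/m^2K


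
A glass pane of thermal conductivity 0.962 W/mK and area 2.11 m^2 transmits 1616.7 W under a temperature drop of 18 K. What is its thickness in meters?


Fourier's law: t = k * A * dT / Q
  t = 0.962 * 2.11 * 18 / 1616.7
  t = 36.53676 / 1616.7 = 0.0226 m

0.0226 m


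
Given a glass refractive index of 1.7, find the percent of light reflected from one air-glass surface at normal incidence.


Fresnel reflectance at normal incidence:
  R = ((n - 1)/(n + 1))^2
  (n - 1)/(n + 1) = (1.7 - 1)/(1.7 + 1) = 0.259259
  R = 0.259259^2 = 0.0672152
  R(%) = 0.0672152 * 100 = 6.722%

6.722%


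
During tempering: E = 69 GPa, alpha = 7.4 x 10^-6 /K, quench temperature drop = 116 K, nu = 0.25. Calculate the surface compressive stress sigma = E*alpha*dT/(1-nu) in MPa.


Tempering stress: sigma = E * alpha * dT / (1 - nu)
  E (MPa) = 69 * 1000 = 69000
  Numerator = 69000 * (7.4 x 10^-6) * 116 = 59.2296
  Denominator = 1 - 0.25 = 0.75
  sigma = 59.2296 / 0.75 = 79.0 MPa

79.0 MPa


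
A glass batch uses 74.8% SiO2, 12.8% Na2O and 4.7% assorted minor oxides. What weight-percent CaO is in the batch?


Pieces sum to 100%:
  CaO = 100 - (SiO2 + Na2O + others)
  CaO = 100 - (74.8 + 12.8 + 4.7) = 7.7%

7.7%


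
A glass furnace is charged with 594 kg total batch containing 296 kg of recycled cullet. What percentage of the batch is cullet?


Cullet ratio = (cullet mass / total batch mass) * 100
  Ratio = 296 / 594 * 100 = 49.83%

49.83%


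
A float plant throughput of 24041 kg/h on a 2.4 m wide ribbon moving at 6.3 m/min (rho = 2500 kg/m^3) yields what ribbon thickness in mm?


Ribbon cross-section from mass balance:
  Volume rate = throughput / density = 24041 / 2500 = 9.6164 m^3/h
  thickness = volume rate / (speed * 60 * width), i.e.
  thickness = throughput / (60 * speed * width * density) * 1000
  thickness = 24041 / (60 * 6.3 * 2.4 * 2500) * 1000 = 10.6 mm

10.6 mm


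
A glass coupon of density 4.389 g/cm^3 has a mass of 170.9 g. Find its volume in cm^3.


Rearrange rho = m / V:
  V = m / rho
  V = 170.9 / 4.389 = 38.938 cm^3

38.938 cm^3


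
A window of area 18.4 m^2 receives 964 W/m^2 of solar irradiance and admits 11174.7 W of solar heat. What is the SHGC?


Rearrange Q = Area * SHGC * Irradiance:
  SHGC = Q / (Area * Irradiance)
  SHGC = 11174.7 / (18.4 * 964) = 0.63

0.63


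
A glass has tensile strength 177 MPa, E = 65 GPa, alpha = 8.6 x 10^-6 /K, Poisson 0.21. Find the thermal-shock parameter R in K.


Thermal shock resistance: R = sigma * (1 - nu) / (E * alpha)
  Numerator = 177 * (1 - 0.21) = 139.83
  Denominator = 65 * 1000 * (8.6 x 10^-6) = 0.559
  R = 139.83 / 0.559 = 250.1 K

250.1 K


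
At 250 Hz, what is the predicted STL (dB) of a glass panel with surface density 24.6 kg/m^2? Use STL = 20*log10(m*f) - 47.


Mass law: STL = 20 * log10(m * f) - 47
  m * f = 24.6 * 250 = 6150
  log10(6150) = 3.78888
  STL = 20 * 3.78888 - 47 = 75.7776 - 47 = 28.8 dB

28.8 dB


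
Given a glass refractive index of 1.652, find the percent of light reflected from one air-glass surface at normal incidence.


Fresnel reflectance at normal incidence:
  R = ((n - 1)/(n + 1))^2
  (n - 1)/(n + 1) = (1.652 - 1)/(1.652 + 1) = 0.245852
  R = 0.245852^2 = 0.0604432
  R(%) = 0.0604432 * 100 = 6.044%

6.044%


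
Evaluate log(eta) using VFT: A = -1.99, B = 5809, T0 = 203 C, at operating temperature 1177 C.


VFT equation: log(eta) = A + B / (T - T0)
  T - T0 = 1177 - 203 = 974
  B / (T - T0) = 5809 / 974 = 5.964
  log(eta) = -1.99 + 5.964 = 3.974

3.974


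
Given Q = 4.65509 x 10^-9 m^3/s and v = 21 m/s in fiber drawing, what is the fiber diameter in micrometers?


Cross-sectional area from continuity:
  A = Q / v = 4.65509 x 10^-9 / 21 = 2.21671 x 10^-10 m^2
Diameter from circular cross-section:
  d = sqrt(4A / pi) * 10^6 (m -> um)
  d = sqrt(4 * 2.21671 x 10^-10 / pi) * 10^6 = 16.8 um

16.8 um


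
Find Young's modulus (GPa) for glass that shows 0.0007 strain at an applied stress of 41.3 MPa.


Young's modulus: E = stress / strain
  E = 41.3 MPa / 0.0007 = 59000 MPa
Convert to GPa: 59000 / 1000 = 59.0 GPa

59.0 GPa


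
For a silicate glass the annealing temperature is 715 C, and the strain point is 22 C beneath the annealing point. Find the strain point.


Strain point = annealing point - difference:
  T_strain = 715 - 22 = 693 C

693 C


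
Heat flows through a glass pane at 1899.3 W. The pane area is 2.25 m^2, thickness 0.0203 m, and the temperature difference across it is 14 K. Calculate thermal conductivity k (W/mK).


Fourier's law rearranged: k = Q * t / (A * dT)
  Numerator = 1899.3 * 0.0203 = 38.55579
  Denominator = 2.25 * 14 = 31.5
  k = 38.55579 / 31.5 = 1.224 W/mK

1.224 W/mK


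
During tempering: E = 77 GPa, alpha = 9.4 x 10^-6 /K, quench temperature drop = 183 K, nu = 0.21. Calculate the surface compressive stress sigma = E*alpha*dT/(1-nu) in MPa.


Tempering stress: sigma = E * alpha * dT / (1 - nu)
  E (MPa) = 77 * 1000 = 77000
  Numerator = 77000 * (9.4 x 10^-6) * 183 = 132.4554
  Denominator = 1 - 0.21 = 0.79
  sigma = 132.4554 / 0.79 = 167.7 MPa

167.7 MPa


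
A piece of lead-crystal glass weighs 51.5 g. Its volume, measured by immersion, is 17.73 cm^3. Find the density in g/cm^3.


Use the definition of density:
  rho = mass / volume
  rho = 51.5 / 17.73 = 2.905 g/cm^3

2.905 g/cm^3


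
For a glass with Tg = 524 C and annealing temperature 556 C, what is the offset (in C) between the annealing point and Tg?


Offset = T_anneal - Tg:
  offset = 556 - 524 = 32 C

32 C


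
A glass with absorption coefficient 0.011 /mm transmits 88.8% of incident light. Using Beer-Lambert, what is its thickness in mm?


Rearrange T = exp(-alpha * thickness):
  thickness = -ln(T) / alpha
  T = 88.8/100 = 0.888
  ln(T) = -0.11878
  -ln(T) = 0.11878
  thickness = 0.11878 / 0.011 = 10.8 mm

10.8 mm


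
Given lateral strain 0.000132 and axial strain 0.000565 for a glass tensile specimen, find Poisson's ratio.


Poisson's ratio: nu = lateral strain / axial strain
  nu = 0.000132 / 0.000565 = 0.2336

0.2336


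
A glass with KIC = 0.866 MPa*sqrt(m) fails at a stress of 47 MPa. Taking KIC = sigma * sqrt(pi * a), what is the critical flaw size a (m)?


Rearrange KIC = sigma * sqrt(pi * a):
  sqrt(pi * a) = KIC / sigma
  sqrt(pi * a) = 0.866 / 47 = 0.018426
  a = (KIC / sigma)^2 / pi
  a = 0.018426^2 / pi = 0.0001081 m

0.0001081 m


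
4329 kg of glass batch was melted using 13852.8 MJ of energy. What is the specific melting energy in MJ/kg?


Rearrange E = m * s for s:
  s = E / m
  s = 13852.8 / 4329 = 3.2 MJ/kg

3.2 MJ/kg


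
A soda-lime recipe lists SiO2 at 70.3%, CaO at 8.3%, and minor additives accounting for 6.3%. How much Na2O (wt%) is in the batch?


Pieces sum to 100%:
  Na2O = 100 - (SiO2 + CaO + others)
  Na2O = 100 - (70.3 + 8.3 + 6.3) = 15.1%

15.1%


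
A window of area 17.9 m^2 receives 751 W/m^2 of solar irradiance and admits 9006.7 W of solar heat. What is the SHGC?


Rearrange Q = Area * SHGC * Irradiance:
  SHGC = Q / (Area * Irradiance)
  SHGC = 9006.7 / (17.9 * 751) = 0.67

0.67


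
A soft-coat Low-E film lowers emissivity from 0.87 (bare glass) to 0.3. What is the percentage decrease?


Percentage reduction = (1 - coated/uncoated) * 100
  Ratio = 0.3 / 0.87 = 0.3448
  Reduction = (1 - 0.3448) * 100 = 65.5%

65.5%


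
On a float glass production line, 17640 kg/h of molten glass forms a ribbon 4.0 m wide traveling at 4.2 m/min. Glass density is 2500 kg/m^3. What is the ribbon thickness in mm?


Ribbon cross-section from mass balance:
  Volume rate = throughput / density = 17640 / 2500 = 7.056 m^3/h
  thickness = volume rate / (speed * 60 * width), i.e.
  thickness = throughput / (60 * speed * width * density) * 1000
  thickness = 17640 / (60 * 4.2 * 4.0 * 2500) * 1000 = 7.0 mm

7.0 mm
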